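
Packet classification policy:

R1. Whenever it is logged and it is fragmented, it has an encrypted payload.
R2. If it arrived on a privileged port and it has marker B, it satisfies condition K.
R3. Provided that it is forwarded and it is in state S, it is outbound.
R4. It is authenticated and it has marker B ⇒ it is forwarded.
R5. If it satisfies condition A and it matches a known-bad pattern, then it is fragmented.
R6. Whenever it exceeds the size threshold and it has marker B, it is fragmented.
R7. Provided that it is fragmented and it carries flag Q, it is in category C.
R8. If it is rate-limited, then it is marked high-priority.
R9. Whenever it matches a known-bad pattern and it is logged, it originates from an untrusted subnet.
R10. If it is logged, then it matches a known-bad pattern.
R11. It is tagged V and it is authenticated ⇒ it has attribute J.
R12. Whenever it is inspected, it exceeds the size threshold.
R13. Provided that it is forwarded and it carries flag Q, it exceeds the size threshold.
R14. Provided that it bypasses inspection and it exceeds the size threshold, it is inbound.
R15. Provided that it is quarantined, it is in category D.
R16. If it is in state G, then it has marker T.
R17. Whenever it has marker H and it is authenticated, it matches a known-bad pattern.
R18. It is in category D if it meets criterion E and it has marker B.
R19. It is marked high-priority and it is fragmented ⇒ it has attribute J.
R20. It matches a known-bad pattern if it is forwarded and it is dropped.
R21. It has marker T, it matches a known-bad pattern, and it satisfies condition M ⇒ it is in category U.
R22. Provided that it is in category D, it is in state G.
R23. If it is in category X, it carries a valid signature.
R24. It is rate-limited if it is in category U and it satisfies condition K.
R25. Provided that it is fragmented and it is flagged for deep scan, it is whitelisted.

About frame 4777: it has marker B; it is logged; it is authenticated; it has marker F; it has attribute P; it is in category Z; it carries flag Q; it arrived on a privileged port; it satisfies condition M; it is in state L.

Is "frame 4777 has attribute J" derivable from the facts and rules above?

Forward chaining from the given facts derives: satisfies condition K, is forwarded, matches a known-bad pattern, exceeds the size threshold, is fragmented, is in category C, originates from an untrusted subnet, has an encrypted payload.
Rules concluding "it has attribute J": R11 needs "it is tagged V"; R19 needs "it is marked high-priority" — none of these are established.

No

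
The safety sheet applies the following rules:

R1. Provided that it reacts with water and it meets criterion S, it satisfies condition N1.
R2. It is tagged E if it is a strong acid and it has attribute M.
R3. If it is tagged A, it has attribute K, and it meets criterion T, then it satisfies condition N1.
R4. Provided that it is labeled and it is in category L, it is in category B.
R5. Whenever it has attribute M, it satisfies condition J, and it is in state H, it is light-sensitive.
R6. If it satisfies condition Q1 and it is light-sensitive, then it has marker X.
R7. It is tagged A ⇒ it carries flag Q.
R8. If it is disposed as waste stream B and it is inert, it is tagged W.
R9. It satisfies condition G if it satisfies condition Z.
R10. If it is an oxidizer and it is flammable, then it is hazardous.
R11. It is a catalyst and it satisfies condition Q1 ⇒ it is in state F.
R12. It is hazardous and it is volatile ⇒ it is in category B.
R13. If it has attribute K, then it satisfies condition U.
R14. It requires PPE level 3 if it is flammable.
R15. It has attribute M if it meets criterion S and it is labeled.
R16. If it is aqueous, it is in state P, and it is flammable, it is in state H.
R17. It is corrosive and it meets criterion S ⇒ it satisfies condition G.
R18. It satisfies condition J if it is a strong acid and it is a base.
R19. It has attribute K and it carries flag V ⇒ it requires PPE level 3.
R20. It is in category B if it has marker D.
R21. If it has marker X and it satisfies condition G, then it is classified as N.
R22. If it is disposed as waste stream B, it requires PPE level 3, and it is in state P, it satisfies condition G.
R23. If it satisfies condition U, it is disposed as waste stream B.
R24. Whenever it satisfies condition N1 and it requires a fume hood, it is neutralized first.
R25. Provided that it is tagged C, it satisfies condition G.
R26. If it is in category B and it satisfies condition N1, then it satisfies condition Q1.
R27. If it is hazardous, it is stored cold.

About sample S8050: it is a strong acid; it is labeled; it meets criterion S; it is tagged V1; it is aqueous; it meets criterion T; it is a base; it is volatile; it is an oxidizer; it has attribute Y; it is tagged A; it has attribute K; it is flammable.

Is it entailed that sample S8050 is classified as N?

Forward chaining from the given facts derives: satisfies condition N1, carries flag Q, is hazardous, is in category B, satisfies condition U, requires PPE level 3, has attribute M, satisfies condition J, is disposed as waste stream B, satisfies condition Q1, is stored cold, is tagged E.
The only rule concluding "it is classified as N" is R21, which needs "it has marker X"; that is never established.

No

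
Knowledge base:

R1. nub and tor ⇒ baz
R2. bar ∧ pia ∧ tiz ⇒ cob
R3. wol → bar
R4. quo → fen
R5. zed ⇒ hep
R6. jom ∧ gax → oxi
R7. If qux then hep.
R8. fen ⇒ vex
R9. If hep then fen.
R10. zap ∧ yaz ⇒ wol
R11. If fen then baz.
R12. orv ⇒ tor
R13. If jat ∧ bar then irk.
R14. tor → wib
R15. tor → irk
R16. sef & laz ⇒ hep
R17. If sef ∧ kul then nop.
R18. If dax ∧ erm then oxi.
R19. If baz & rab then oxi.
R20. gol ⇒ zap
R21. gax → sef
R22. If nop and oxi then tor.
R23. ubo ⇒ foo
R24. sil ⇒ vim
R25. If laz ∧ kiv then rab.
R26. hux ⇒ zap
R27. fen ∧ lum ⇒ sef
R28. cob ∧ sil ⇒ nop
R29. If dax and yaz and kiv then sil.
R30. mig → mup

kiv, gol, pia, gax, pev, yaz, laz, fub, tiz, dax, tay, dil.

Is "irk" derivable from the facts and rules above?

Yes

zap  (by R20: gol)
sef  (by R21: gax)
rab  (by R25: laz, kiv)
sil  (by R29: dax, yaz, kiv)
wol  (by R10: zap, yaz)
hep  (by R16: sef, laz)
bar  (by R3: wol)
fen  (by R9: hep)
baz  (by R11: fen)
oxi  (by R19: baz, rab)
cob  (by R2: bar, pia, tiz)
nop  (by R28: cob, sil)
tor  (by R22: nop, oxi)
irk  (by R15: tor)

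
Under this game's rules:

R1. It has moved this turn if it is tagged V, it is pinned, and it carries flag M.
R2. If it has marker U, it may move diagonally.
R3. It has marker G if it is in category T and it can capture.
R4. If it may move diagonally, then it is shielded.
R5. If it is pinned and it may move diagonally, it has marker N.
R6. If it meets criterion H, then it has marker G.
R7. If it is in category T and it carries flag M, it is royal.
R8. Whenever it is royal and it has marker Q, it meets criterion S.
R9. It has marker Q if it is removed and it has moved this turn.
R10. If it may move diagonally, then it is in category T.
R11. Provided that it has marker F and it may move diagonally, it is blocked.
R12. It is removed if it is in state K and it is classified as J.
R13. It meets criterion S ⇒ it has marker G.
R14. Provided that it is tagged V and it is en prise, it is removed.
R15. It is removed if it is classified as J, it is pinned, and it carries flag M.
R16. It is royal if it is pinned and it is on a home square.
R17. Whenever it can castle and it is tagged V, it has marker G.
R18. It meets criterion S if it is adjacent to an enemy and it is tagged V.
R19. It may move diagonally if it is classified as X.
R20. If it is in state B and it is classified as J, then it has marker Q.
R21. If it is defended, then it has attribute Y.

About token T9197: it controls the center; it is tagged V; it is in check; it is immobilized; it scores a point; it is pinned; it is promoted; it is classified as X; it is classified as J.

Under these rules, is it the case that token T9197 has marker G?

No

Forward chaining from the given facts derives: may move diagonally, is shielded, has marker N, is in category T.
Rules concluding "it has marker G": R3 needs "it can capture"; R6 needs "it meets criterion H"; R13 needs "it meets criterion S"; R17 needs "it can castle" — none of these are established.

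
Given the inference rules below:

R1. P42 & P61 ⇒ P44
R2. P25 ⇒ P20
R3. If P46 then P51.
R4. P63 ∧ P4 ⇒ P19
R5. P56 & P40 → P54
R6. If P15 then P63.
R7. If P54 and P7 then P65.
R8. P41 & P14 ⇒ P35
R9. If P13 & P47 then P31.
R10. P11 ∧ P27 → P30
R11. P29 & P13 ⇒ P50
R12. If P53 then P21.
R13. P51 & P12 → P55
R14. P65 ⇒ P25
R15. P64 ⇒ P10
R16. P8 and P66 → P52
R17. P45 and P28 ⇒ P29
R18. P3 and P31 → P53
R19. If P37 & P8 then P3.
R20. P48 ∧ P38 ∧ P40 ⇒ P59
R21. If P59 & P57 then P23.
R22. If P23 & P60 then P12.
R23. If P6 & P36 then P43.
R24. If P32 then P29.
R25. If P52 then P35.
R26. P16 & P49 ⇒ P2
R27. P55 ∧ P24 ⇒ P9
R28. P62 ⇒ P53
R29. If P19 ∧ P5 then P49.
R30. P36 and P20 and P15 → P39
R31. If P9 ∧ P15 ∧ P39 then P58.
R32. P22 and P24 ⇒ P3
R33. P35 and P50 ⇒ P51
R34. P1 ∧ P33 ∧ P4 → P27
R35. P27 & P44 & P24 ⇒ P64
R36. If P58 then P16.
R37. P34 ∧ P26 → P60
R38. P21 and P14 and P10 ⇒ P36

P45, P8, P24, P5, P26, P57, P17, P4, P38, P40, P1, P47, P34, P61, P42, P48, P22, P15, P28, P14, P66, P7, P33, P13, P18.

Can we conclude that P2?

Forward chaining from the given facts derives: P44, P63, P31, P52, P29, P59, P23, P35, P3, P27, P64, P60, P19, P50, P10, P53, P12, P49, P51, P21, P55, P9, P36.
The only rule concluding P2 is R26, which needs P16; that is never established.

No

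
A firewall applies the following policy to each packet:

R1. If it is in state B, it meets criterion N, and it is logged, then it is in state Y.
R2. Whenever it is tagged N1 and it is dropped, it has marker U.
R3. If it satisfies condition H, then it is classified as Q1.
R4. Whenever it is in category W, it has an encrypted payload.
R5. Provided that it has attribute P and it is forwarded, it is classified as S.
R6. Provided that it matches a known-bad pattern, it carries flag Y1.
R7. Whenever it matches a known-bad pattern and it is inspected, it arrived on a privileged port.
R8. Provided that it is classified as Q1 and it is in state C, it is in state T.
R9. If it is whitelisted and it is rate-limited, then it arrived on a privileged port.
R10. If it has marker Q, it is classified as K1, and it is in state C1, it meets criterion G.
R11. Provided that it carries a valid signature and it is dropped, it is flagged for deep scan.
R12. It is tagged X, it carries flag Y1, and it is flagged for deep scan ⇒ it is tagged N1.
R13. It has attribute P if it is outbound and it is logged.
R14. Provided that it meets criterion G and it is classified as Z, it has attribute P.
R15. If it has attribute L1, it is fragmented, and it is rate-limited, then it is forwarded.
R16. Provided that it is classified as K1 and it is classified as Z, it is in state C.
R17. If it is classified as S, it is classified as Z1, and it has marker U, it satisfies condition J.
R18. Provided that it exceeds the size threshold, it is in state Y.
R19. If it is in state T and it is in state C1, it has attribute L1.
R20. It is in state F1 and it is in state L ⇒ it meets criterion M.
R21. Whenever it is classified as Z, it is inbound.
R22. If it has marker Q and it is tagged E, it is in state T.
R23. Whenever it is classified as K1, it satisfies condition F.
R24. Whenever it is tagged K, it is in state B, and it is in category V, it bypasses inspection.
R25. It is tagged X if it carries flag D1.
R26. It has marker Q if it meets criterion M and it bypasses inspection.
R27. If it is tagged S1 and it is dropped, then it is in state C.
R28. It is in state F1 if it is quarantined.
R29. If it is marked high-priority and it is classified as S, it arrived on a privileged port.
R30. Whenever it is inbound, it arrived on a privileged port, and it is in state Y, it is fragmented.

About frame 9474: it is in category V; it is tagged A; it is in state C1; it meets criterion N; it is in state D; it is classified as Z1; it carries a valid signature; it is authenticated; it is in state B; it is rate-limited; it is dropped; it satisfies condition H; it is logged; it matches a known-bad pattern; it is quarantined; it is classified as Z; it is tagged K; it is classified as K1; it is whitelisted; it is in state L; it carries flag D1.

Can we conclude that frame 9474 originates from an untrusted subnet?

Forward chaining from the given facts derives: is in state Y, is classified as Q1, carries flag Y1, arrived on a privileged port, is flagged for deep scan, is in state C, is inbound, satisfies condition F, bypasses inspection, is tagged X, is in state F1, is fragmented, is in state T, is tagged N1, has attribute L1, meets criterion M, has marker Q, has marker U, meets criterion G, has attribute P, is forwarded, is classified as S, satisfies condition J.
No rule has "it originates from an untrusted subnet" as its conclusion, and it is not among the given facts.

No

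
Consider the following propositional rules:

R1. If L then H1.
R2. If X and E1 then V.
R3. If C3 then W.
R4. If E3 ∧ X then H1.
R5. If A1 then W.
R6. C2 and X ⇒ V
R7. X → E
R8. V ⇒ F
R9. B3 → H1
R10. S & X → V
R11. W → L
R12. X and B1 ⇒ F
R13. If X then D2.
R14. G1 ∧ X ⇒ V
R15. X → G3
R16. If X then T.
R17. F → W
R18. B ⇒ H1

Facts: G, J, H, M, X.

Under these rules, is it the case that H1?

No

Forward chaining from the given facts derives: E, D2, G3, T.
Rules concluding H1: R1 needs L; R4 needs E3; R9 needs B3; R18 needs B — none of these are established.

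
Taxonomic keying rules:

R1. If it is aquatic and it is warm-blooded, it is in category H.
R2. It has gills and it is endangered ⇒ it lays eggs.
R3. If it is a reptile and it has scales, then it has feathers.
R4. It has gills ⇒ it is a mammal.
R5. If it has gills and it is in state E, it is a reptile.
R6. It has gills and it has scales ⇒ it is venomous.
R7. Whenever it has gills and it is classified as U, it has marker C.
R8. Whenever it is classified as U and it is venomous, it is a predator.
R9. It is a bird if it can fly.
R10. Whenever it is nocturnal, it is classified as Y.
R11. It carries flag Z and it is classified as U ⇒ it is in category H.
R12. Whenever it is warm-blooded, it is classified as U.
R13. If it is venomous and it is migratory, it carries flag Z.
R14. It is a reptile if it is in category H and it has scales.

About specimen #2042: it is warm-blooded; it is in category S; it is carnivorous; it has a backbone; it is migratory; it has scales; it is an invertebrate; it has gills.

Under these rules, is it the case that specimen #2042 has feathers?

By R6 (it has gills, it has scales): it is venomous.
By R12 (it is warm-blooded): it is classified as U.
By R13 (it is venomous, it is migratory): it carries flag Z.
By R11 (it carries flag Z, it is classified as U): it is in category H.
By R14 (it is in category H, it has scales): it is a reptile.
By R3 (it is a reptile, it has scales): it has feathers.

Yes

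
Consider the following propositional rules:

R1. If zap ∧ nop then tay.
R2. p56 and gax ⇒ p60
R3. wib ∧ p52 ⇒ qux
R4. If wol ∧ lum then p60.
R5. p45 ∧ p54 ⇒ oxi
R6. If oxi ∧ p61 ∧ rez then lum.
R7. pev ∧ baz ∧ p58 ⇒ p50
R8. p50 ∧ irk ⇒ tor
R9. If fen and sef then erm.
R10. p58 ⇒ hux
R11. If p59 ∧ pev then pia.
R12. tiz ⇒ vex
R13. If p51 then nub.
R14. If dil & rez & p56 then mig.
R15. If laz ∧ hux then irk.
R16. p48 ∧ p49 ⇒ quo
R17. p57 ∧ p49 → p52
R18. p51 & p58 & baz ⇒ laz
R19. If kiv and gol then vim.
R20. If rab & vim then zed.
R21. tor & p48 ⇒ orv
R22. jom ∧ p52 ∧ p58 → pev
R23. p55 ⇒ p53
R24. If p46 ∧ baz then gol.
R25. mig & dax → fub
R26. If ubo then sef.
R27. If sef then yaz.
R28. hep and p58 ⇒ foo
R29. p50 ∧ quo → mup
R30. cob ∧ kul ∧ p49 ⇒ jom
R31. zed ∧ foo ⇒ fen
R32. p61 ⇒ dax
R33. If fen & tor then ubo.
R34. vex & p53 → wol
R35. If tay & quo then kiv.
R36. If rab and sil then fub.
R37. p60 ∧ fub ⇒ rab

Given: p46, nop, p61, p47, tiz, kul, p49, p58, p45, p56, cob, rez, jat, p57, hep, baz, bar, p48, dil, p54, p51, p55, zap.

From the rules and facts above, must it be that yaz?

tay  (by R1: zap, nop)
oxi  (by R5: p45, p54)
lum  (by R6: oxi, p61, rez)
hux  (by R10: p58)
vex  (by R12: tiz)
mig  (by R14: dil, rez, p56)
quo  (by R16: p48, p49)
p52  (by R17: p57, p49)
laz  (by R18: p51, p58, baz)
p53  (by R23: p55)
gol  (by R24: p46, baz)
foo  (by R28: hep, p58)
jom  (by R30: cob, kul, p49)
dax  (by R32: p61)
wol  (by R34: vex, p53)
kiv  (by R35: tay, quo)
p60  (by R4: wol, lum)
irk  (by R15: laz, hux)
vim  (by R19: kiv, gol)
pev  (by R22: jom, p52, p58)
fub  (by R25: mig, dax)
rab  (by R37: p60, fub)
p50  (by R7: pev, baz, p58)
tor  (by R8: p50, irk)
zed  (by R20: rab, vim)
fen  (by R31: zed, foo)
ubo  (by R33: fen, tor)
sef  (by R26: ubo)
yaz  (by R27: sef)

Yes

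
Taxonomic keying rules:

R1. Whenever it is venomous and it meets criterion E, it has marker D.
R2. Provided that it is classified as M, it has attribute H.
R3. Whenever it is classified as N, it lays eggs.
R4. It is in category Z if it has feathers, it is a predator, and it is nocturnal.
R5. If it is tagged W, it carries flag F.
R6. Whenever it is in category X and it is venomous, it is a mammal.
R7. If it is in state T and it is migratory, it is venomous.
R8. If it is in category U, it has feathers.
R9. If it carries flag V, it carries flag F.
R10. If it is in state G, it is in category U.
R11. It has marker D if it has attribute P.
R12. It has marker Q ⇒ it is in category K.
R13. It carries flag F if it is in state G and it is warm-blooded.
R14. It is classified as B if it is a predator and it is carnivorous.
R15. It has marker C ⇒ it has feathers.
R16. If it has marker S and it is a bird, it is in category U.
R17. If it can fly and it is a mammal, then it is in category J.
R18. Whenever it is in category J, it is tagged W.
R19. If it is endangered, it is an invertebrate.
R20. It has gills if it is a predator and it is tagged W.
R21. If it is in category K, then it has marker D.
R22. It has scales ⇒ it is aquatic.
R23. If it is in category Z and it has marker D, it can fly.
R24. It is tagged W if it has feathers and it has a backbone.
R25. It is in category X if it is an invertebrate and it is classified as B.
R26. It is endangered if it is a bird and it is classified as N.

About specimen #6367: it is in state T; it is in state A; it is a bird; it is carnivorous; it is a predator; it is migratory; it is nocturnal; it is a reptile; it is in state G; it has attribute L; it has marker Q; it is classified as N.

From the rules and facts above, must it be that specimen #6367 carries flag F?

By R7 (it is in state T, it is migratory): it is venomous.
By R10 (it is in state G): it is in category U.
By R12 (it has marker Q): it is in category K.
By R14 (it is a predator, it is carnivorous): it is classified as B.
By R21 (it is in category K): it has marker D.
By R26 (it is a bird, it is classified as N): it is endangered.
By R8 (it is in category U): it has feathers.
By R19 (it is endangered): it is an invertebrate.
By R25 (it is an invertebrate, it is classified as B): it is in category X.
By R4 (it has feathers, it is a predator, it is nocturnal): it is in category Z.
By R6 (it is in category X, it is venomous): it is a mammal.
By R23 (it is in category Z, it has marker D): it can fly.
By R17 (it can fly, it is a mammal): it is in category J.
By R18 (it is in category J): it is tagged W.
By R5 (it is tagged W): it carries flag F.

Yes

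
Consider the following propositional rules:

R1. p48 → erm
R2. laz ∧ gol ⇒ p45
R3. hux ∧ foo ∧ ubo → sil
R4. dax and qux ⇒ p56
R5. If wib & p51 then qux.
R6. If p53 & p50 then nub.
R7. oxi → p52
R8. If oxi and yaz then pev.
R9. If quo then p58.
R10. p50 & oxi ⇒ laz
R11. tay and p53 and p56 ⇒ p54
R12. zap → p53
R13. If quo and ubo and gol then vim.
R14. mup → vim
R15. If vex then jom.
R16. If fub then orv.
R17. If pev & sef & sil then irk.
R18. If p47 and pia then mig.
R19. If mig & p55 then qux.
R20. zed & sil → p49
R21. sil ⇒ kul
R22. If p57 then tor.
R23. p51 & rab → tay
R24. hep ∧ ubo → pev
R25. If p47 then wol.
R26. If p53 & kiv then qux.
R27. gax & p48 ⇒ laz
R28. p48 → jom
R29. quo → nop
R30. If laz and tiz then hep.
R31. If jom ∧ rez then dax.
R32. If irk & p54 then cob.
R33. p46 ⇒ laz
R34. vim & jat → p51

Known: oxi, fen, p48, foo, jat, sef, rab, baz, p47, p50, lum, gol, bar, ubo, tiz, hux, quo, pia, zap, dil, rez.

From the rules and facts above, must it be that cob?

Forward chaining from the given facts derives: erm, sil, p52, p58, laz, p53, vim, mig, kul, wol, jom, nop, hep, dax, p51, p45, nub, tay, pev, irk.
The only rule concluding cob is R32, which needs p54; that is never established.

No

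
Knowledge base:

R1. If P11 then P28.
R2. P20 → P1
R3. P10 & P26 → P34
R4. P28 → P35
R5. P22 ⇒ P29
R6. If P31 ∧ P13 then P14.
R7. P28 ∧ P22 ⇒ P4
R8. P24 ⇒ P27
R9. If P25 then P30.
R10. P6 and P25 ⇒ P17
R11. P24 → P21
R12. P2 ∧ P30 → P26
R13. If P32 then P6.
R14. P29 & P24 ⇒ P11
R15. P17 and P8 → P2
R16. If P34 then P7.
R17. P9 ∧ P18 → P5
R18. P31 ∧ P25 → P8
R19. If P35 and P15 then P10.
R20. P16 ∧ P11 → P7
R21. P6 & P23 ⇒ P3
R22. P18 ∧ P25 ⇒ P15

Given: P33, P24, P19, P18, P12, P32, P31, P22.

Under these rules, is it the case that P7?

No

Forward chaining from the given facts derives: P29, P27, P21, P6, P11, P28, P35, P4.
Rules concluding P7: R16 needs P34; R20 needs P16 — none of these are established.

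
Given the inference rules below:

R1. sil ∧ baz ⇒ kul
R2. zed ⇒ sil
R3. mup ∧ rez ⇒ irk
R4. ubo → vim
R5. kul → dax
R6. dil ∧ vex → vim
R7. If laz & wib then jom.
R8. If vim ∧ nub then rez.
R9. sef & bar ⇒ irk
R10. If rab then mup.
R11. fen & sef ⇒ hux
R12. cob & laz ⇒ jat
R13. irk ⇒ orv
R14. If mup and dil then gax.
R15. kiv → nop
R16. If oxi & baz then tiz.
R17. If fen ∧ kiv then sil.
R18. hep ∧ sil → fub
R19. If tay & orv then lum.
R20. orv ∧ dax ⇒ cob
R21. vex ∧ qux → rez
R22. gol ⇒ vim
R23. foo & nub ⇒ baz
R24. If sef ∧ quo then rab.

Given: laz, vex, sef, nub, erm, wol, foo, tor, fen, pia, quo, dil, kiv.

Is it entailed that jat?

vim  (by R6: dil, vex)
rez  (by R8: vim, nub)
sil  (by R17: fen, kiv)
baz  (by R23: foo, nub)
rab  (by R24: sef, quo)
kul  (by R1: sil, baz)
dax  (by R5: kul)
mup  (by R10: rab)
irk  (by R3: mup, rez)
orv  (by R13: irk)
cob  (by R20: orv, dax)
jat  (by R12: cob, laz)

Yes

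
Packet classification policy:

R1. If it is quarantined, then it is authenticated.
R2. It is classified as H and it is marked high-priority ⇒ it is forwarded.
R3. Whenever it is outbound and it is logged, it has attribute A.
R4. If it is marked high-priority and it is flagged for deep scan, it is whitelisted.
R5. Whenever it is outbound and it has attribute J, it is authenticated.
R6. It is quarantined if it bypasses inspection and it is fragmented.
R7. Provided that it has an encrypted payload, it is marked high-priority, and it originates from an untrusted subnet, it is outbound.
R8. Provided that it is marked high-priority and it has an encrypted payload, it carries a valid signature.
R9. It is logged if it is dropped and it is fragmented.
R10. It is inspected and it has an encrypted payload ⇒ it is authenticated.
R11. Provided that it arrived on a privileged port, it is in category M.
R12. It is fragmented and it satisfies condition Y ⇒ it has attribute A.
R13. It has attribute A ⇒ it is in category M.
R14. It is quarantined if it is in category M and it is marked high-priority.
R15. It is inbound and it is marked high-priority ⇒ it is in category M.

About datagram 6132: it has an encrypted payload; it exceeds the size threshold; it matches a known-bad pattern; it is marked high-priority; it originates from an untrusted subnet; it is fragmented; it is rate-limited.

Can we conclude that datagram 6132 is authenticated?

No

Forward chaining from the given facts derives: is outbound, carries a valid signature.
Rules concluding "it is authenticated": R1 needs "it is quarantined"; R5 needs "it has attribute J"; R10 needs "it is inspected" — none of these are established.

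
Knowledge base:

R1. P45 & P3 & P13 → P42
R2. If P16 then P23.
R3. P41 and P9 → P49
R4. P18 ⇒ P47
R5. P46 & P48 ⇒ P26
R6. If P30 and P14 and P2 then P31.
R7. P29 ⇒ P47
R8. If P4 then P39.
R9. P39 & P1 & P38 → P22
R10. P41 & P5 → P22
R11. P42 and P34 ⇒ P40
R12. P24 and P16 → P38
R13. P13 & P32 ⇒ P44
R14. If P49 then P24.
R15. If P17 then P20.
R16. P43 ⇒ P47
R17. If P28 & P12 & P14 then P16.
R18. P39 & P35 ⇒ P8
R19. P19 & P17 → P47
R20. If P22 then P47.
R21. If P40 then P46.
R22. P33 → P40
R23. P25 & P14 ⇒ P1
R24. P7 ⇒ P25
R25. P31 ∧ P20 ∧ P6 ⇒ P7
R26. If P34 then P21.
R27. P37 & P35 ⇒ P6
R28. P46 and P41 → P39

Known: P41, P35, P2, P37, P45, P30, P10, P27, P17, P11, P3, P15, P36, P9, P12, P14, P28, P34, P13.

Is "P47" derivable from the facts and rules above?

Yes

P42  (by R1: P45, P3, P13)
P49  (by R3: P41, P9)
P31  (by R6: P30, P14, P2)
P40  (by R11: P42, P34)
P24  (by R14: P49)
P20  (by R15: P17)
P16  (by R17: P28, P12, P14)
P46  (by R21: P40)
P6  (by R27: P37, P35)
P39  (by R28: P46, P41)
P38  (by R12: P24, P16)
P7  (by R25: P31, P20, P6)
P25  (by R24: P7)
P1  (by R23: P25, P14)
P22  (by R9: P39, P1, P38)
P47  (by R20: P22)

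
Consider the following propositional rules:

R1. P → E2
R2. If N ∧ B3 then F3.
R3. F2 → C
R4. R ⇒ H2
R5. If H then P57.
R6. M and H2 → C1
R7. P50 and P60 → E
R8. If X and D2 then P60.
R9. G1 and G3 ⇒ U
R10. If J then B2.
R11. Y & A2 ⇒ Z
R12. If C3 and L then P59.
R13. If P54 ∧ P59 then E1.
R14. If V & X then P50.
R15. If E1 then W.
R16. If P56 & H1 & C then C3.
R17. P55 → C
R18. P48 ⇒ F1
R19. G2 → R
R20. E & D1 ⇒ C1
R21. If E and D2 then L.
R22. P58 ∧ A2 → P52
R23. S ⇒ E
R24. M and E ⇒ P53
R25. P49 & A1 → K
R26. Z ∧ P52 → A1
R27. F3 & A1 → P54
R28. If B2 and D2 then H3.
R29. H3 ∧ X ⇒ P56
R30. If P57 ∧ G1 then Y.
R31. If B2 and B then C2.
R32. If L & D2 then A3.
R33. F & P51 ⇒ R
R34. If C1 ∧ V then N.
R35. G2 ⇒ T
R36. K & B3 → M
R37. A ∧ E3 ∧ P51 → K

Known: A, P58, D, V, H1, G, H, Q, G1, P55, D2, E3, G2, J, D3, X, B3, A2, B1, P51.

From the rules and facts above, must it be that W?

P57  (by R5: H)
P60  (by R8: X, D2)
B2  (by R10: J)
P50  (by R14: V, X)
C  (by R17: P55)
R  (by R19: G2)
P52  (by R22: P58, A2)
H3  (by R28: B2, D2)
P56  (by R29: H3, X)
Y  (by R30: P57, G1)
K  (by R37: A, E3, P51)
H2  (by R4: R)
E  (by R7: P50, P60)
Z  (by R11: Y, A2)
C3  (by R16: P56, H1, C)
L  (by R21: E, D2)
A1  (by R26: Z, P52)
M  (by R36: K, B3)
C1  (by R6: M, H2)
P59  (by R12: C3, L)
N  (by R34: C1, V)
F3  (by R2: N, B3)
P54  (by R27: F3, A1)
E1  (by R13: P54, P59)
W  (by R15: E1)

Yes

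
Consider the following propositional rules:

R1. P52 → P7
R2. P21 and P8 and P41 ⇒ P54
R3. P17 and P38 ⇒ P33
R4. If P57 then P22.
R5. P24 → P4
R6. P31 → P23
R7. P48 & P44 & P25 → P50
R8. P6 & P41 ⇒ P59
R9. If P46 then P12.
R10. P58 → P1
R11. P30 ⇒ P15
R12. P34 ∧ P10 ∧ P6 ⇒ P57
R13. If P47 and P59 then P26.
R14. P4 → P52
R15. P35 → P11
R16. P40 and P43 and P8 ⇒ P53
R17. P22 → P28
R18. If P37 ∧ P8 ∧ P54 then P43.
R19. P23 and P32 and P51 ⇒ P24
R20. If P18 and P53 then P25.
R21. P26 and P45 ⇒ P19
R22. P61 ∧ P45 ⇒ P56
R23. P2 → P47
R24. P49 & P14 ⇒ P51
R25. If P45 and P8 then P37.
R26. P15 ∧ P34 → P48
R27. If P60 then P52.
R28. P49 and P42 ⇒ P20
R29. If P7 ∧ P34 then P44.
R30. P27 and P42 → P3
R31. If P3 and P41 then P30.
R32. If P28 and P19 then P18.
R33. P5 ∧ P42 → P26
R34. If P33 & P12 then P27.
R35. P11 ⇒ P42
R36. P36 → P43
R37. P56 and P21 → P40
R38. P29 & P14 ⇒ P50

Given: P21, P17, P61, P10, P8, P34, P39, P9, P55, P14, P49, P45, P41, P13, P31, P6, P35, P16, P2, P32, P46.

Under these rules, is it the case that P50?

No

Forward chaining from the given facts derives: P54, P23, P59, P12, P57, P11, P56, P47, P51, P37, P42, P40, P22, P26, P28, P43, P24, P19, P20, P18, P4, P52, P53, P25, P7, P44.
Rules concluding P50: R7 needs P48; R38 needs P29 — none of these are established.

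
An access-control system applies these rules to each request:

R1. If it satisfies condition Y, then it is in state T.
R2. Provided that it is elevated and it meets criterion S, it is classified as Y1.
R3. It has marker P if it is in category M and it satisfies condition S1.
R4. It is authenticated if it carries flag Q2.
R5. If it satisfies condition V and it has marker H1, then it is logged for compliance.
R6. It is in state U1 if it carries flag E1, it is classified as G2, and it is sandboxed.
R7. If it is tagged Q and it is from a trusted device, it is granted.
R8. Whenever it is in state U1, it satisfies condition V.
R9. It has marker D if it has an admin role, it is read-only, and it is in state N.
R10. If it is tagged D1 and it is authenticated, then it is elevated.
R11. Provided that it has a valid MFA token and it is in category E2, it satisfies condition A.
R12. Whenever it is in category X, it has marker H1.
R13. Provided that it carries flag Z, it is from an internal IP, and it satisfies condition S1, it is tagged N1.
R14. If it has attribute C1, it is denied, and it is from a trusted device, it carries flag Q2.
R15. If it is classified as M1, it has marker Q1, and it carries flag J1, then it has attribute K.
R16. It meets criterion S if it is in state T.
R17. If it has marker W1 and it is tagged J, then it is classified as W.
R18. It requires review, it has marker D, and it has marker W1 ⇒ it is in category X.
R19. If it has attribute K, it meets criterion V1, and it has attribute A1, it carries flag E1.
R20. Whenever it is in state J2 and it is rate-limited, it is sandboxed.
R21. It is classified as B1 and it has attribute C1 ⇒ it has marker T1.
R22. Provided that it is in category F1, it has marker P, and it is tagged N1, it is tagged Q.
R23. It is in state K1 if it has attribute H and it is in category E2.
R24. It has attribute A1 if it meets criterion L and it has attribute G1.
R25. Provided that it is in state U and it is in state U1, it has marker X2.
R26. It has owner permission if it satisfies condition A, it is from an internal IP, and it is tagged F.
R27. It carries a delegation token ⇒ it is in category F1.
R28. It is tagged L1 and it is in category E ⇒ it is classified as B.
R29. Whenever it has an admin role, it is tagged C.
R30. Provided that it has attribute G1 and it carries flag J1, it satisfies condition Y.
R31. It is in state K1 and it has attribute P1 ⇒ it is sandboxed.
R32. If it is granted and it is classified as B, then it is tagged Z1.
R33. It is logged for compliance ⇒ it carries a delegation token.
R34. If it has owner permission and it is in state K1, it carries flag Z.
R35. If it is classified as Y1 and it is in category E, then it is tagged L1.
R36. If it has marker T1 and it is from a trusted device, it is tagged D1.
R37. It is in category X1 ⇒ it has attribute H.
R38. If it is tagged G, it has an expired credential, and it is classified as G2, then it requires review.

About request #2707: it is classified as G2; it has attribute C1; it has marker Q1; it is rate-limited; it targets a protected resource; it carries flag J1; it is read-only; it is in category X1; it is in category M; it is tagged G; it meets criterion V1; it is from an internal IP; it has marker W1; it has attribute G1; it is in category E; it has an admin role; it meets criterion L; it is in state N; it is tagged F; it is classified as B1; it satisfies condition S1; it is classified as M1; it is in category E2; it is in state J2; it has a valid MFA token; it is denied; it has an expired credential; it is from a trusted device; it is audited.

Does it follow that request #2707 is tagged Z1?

Yes

By R3 (it is in category M, it satisfies condition S1): it has marker P.
By R9 (it has an admin role, it is read-only, it is in state N): it has marker D.
By R11 (it has a valid MFA token, it is in category E2): it satisfies condition A.
By R14 (it has attribute C1, it is denied, it is from a trusted device): it carries flag Q2.
By R15 (it is classified as M1, it has marker Q1, it carries flag J1): it has attribute K.
By R20 (it is in state J2, it is rate-limited): it is sandboxed.
By R21 (it is classified as B1, it has attribute C1): it has marker T1.
By R24 (it meets criterion L, it has attribute G1): it has attribute A1.
By R26 (it satisfies condition A, it is from an internal IP, it is tagged F): it has owner permission.
By R30 (it has attribute G1, it carries flag J1): it satisfies condition Y.
By R36 (it has marker T1, it is from a trusted device): it is tagged D1.
By R37 (it is in category X1): it has attribute H.
By R38 (it is tagged G, it has an expired credential, it is classified as G2): it requires review.
By R1 (it satisfies condition Y): it is in state T.
By R4 (it carries flag Q2): it is authenticated.
By R10 (it is tagged D1, it is authenticated): it is elevated.
By R16 (it is in state T): it meets criterion S.
By R18 (it requires review, it has marker D, it has marker W1): it is in category X.
By R19 (it has attribute K, it meets criterion V1, it has attribute A1): it carries flag E1.
By R23 (it has attribute H, it is in category E2): it is in state K1.
By R34 (it has owner permission, it is in state K1): it carries flag Z.
By R2 (it is elevated, it meets criterion S): it is classified as Y1.
By R6 (it carries flag E1, it is classified as G2, it is sandboxed): it is in state U1.
By R8 (it is in state U1): it satisfies condition V.
By R12 (it is in category X): it has marker H1.
By R13 (it carries flag Z, it is from an internal IP, it satisfies condition S1): it is tagged N1.
By R35 (it is classified as Y1, it is in category E): it is tagged L1.
By R5 (it satisfies condition V, it has marker H1): it is logged for compliance.
By R28 (it is tagged L1, it is in category E): it is classified as B.
By R33 (it is logged for compliance): it carries a delegation token.
By R27 (it carries a delegation token): it is in category F1.
By R22 (it is in category F1, it has marker P, it is tagged N1): it is tagged Q.
By R7 (it is tagged Q, it is from a trusted device): it is granted.
By R32 (it is granted, it is classified as B): it is tagged Z1.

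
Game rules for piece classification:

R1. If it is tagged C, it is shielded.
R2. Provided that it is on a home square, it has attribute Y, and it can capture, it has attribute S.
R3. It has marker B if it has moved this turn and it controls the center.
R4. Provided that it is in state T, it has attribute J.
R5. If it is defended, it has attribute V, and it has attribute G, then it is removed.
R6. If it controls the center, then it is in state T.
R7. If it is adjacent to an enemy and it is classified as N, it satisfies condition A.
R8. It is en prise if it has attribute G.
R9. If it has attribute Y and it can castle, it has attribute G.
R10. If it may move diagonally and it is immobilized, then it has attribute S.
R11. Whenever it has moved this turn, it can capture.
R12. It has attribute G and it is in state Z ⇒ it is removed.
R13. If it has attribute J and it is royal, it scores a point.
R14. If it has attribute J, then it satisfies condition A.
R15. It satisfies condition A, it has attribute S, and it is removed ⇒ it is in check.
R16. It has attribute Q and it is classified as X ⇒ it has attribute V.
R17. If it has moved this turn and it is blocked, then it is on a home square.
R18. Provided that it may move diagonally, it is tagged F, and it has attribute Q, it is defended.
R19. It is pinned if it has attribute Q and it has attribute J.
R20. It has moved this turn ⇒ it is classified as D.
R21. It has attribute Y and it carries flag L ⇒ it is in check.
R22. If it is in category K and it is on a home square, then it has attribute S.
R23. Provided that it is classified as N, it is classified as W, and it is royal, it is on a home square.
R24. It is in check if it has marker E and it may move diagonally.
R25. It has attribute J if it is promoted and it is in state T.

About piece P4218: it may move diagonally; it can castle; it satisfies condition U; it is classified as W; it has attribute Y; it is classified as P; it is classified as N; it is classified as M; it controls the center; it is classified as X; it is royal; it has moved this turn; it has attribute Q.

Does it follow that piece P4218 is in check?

Forward chaining from the given facts derives: has marker B, is in state T, has attribute G, can capture, has attribute V, is classified as D, is on a home square, has attribute S, has attribute J, is en prise, scores a point, satisfies condition A, is pinned.
Rules concluding "it is in check": R15 needs "it is removed"; R21 needs "it carries flag L"; R24 needs "it has marker E" — none of these are established.

No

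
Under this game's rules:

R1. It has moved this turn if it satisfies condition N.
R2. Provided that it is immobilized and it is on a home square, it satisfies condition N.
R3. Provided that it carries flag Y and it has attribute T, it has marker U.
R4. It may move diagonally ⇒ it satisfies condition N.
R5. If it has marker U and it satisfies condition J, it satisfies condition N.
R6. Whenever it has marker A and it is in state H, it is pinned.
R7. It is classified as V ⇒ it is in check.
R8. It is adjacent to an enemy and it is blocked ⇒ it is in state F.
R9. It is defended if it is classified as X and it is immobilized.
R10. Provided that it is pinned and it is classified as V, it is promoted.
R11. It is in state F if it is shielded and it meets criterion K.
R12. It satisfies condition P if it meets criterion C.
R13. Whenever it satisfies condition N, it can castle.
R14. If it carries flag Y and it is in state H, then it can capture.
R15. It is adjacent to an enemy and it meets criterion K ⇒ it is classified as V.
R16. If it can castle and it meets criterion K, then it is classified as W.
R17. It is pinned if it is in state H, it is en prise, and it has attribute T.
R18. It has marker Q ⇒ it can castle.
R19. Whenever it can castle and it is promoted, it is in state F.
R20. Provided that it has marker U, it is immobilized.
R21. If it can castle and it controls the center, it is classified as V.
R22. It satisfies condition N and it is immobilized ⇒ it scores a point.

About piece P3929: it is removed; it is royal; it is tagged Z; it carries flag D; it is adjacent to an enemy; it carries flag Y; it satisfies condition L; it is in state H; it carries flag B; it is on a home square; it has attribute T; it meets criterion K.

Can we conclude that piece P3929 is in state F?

No

Forward chaining from the given facts derives: has marker U, can capture, is classified as V, is immobilized, satisfies condition N, is in check, can castle, is classified as W, scores a point, has moved this turn.
Rules concluding "it is in state F": R8 needs "it is blocked"; R11 needs "it is shielded"; R19 needs "it is promoted" — none of these are established.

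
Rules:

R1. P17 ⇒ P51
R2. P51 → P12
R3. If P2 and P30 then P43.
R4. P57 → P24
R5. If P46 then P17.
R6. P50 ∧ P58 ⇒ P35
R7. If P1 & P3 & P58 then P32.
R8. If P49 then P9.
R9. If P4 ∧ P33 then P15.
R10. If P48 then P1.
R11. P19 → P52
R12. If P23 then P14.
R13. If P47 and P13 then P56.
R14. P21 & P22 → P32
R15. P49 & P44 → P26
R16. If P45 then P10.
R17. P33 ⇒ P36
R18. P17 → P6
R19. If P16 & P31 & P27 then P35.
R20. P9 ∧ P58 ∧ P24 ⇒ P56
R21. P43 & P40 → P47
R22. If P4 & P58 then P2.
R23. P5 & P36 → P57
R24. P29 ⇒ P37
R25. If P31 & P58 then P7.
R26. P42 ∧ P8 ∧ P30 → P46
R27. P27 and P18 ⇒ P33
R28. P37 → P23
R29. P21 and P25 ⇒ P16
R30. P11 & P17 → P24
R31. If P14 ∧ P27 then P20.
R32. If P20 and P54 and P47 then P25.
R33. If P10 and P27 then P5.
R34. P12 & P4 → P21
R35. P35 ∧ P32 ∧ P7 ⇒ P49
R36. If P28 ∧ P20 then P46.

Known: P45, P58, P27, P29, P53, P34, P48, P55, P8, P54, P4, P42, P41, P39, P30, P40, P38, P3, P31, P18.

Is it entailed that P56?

P1  (by R10: P48)
P10  (by R16: P45)
P2  (by R22: P4, P58)
P37  (by R24: P29)
P7  (by R25: P31, P58)
P46  (by R26: P42, P8, P30)
P33  (by R27: P27, P18)
P23  (by R28: P37)
P5  (by R33: P10, P27)
P43  (by R3: P2, P30)
P17  (by R5: P46)
P32  (by R7: P1, P3, P58)
P14  (by R12: P23)
P36  (by R17: P33)
P47  (by R21: P43, P40)
P57  (by R23: P5, P36)
P20  (by R31: P14, P27)
P25  (by R32: P20, P54, P47)
P51  (by R1: P17)
P12  (by R2: P51)
P24  (by R4: P57)
P21  (by R34: P12, P4)
P16  (by R29: P21, P25)
P35  (by R19: P16, P31, P27)
P49  (by R35: P35, P32, P7)
P9  (by R8: P49)
P56  (by R20: P9, P58, P24)

Yes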